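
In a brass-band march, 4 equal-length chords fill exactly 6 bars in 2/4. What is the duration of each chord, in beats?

3 beats

6 bars × 2 beats/bar = 12 beats total.
12 beats ÷ 4 chords = 3 beats per chord.
(That is a dotted half note.)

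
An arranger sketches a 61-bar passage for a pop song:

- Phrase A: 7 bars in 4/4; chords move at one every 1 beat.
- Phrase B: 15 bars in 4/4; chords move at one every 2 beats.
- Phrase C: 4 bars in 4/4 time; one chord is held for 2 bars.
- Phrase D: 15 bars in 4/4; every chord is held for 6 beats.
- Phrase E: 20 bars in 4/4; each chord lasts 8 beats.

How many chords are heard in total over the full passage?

A: 7·4 = 28 beats, 28/1 = 28 chords.
B: 15·4 = 60 beats, 60/2 = 30 chords.
C: 4·4 = 16 beats, 16/8 = 2 chords.
D: 15·4 = 60 beats, 60/6 = 10 chords.
E: 20·4 = 80 beats, 80/8 = 10 chords.
Total: 28 + 30 + 2 + 10 + 10 = 80.

80 chords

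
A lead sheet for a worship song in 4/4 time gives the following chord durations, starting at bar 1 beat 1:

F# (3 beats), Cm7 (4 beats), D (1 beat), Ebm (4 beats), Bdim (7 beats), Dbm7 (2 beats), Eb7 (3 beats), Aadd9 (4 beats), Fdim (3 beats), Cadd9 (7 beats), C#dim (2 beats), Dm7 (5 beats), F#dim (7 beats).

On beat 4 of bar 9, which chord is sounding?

Cadd9

Beat 4 of bar 9 is beat (9−1)×4 + 4 = 36 overall.
Running totals: F# ends at 3, Cm7 ends at 7, D ends at 8, Ebm ends at 12, Bdim ends at 19, Dbm7 ends at 21, Eb7 ends at 24, Aadd9 ends at 28, Fdim ends at 31, Cadd9 ends at 38.
Beat 36 falls within Cadd9.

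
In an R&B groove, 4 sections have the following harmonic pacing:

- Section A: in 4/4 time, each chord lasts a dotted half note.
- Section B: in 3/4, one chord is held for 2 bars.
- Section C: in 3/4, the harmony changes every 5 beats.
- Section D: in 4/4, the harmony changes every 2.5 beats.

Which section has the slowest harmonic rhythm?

A: each chord is 3 beats in 4/4, so 4/3 per bar.
B: each chord is 6 beats in 3/4, so 0.5 per bar.
C: each chord is 5 beats in 3/4, so 0.6 per bar.
D: each chord is 2.5 beats in 4/4, so 1.6 per bar.
Slowest is B at 0.5 chords/bar.

Section B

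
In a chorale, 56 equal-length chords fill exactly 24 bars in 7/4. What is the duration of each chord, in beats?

3 beats

24 bars × 7 beats/bar = 168 beats total.
168 beats ÷ 56 chords = 3 beats per chord.
(That is a dotted half note.)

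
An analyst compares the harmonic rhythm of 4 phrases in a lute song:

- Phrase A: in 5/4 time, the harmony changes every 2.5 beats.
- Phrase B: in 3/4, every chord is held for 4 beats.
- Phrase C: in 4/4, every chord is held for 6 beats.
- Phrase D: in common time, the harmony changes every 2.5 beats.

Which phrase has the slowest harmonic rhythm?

A: each chord is 2.5 beats in 5/4, so 2 per bar.
B: each chord is 4 beats in 3/4, so 0.75 per bar.
C: each chord is 6 beats in 4/4, so 2/3 per bar.
D: each chord is 2.5 beats in 4/4, so 1.6 per bar.
Slowest is C at 2/3 chords/bar.

Phrase C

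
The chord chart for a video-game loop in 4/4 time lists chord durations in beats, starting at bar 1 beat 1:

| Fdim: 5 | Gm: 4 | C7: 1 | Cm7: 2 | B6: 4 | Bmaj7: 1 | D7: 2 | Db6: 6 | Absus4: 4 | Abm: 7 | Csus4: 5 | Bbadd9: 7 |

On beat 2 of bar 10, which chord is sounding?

Csus4

Beat 2 of bar 10 is beat (10−1)×4 + 2 = 38 overall.
Running totals: Fdim ends at 5, Gm ends at 9, C7 ends at 10, Cm7 ends at 12, B6 ends at 16, Bmaj7 ends at 17, D7 ends at 19, Db6 ends at 25, Absus4 ends at 29, Abm ends at 36, Csus4 ends at 41.
Beat 38 falls within Csus4.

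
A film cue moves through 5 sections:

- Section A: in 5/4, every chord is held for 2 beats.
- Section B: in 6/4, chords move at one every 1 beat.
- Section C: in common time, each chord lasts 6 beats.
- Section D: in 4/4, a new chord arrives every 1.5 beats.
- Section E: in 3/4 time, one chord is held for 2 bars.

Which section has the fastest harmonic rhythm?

Section B

A: 5/2 = 2.5 chords/bar.
B: 6/1 = 6 chords/bar.
C: 4/6 = 2/3 chords/bar.
D: 4/1.5 = 8/3 chords/bar.
E: 3/6 = 0.5 chords/bar.
Fastest is B at 6 chords/bar.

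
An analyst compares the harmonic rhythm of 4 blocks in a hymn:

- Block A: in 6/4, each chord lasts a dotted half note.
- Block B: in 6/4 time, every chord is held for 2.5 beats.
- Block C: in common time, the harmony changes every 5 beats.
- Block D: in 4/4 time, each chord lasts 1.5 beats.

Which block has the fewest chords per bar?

A: 6 beats/bar ÷ 3 beats/chord = 2 chords/bar.
B: 6 beats/bar ÷ 2.5 beats/chord = 2.4 chords/bar.
C: 4 beats/bar ÷ 5 beats/chord = 0.8 chords/bar.
D: 4 beats/bar ÷ 1.5 beats/chord = 8/3 chords/bar.
Slowest is C at 0.8 chords/bar.

Block C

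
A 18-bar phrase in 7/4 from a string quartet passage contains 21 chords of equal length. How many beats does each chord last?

18 bars × 7 beats/bar = 126 beats total.
126 beats ÷ 21 chords = 6 beats per chord.

6 beats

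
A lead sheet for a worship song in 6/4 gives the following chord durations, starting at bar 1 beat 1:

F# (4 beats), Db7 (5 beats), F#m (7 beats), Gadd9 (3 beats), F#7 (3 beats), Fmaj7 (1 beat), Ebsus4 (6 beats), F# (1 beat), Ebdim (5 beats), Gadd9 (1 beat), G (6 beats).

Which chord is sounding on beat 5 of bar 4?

Beat 5 of bar 4 is beat (4−1)×6 + 5 = 23 overall.
Running totals: F# ends at 4, Db7 ends at 9, F#m ends at 16, Gadd9 ends at 19, F#7 ends at 22, Fmaj7 ends at 23.
Beat 23 falls within Fmaj7.

Fmaj7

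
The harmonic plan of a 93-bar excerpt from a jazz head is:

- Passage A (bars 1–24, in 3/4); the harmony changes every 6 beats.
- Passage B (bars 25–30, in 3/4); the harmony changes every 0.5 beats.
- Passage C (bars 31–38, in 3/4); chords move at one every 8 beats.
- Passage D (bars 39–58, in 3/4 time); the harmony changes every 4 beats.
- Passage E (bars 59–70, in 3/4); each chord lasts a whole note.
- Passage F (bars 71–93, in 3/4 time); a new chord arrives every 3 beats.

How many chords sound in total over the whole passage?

A: 24 bars × 3 beats = 72 beats; 6 beats/chord → 12 chords.
B: 6 bars × 3 beats = 18 beats; 0.5 beats/chord → 36 chords.
C: 8 bars × 3 beats = 24 beats; 8 beats/chord → 3 chords.
D: 20 bars × 3 beats = 60 beats; 4 beats/chord → 15 chords.
E: 12 bars × 3 beats = 36 beats; 4 beats/chord → 9 chords.
F: 23 bars × 3 beats = 69 beats; 3 beats/chord → 23 chords.
Total: 12 + 36 + 3 + 15 + 9 + 23 = 98.

98 chords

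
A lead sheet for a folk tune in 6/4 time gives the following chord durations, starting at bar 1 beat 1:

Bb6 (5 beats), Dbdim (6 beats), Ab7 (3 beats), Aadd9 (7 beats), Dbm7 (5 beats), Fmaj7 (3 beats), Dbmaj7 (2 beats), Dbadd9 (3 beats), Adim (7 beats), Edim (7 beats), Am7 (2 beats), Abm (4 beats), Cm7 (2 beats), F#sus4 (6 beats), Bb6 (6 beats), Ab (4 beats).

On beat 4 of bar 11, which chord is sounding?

Bb6

Beat 4 of bar 11 is beat (11−1)×6 + 4 = 64 overall.
Running totals: Bb6 ends at 5, Dbdim ends at 11, Ab7 ends at 14, Aadd9 ends at 21, Dbm7 ends at 26, Fmaj7 ends at 29, Dbmaj7 ends at 31, Dbadd9 ends at 34, Adim ends at 41, Edim ends at 48, Am7 ends at 50, Abm ends at 54, Cm7 ends at 56, F#sus4 ends at 62, Bb6 ends at 68.
Beat 64 falls within Bb6.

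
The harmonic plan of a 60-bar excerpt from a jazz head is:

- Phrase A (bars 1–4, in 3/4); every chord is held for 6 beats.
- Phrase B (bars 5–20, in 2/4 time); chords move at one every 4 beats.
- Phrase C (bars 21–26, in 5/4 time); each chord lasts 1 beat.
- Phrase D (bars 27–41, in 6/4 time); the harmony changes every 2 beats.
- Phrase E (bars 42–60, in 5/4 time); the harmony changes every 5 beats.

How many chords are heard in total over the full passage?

104 chords

A has 12 beats and chords last 6 each, so 2 chords.
B has 32 beats and chords last 4 each, so 8 chords.
C has 30 beats and chords last 1 each, so 30 chords.
D has 90 beats and chords last 2 each, so 45 chords.
E has 95 beats and chords last 5 each, so 19 chords.
Total: 2 + 8 + 30 + 45 + 19 = 104.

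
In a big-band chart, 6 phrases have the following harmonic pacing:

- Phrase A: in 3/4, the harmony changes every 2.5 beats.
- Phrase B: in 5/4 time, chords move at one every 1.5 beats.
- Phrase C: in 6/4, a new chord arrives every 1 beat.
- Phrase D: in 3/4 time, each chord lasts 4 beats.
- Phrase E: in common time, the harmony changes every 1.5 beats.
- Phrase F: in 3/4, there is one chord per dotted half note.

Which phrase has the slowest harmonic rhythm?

Phrase D

A: 3 beats/bar ÷ 2.5 beats/chord = 1.2 chords/bar.
B: 5 beats/bar ÷ 1.5 beats/chord = 10/3 chords/bar.
C: 6 beats/bar ÷ 1 beat/chord = 6 chords/bar.
D: 3 beats/bar ÷ 4 beats/chord = 0.75 chords/bar.
E: 4 beats/bar ÷ 1.5 beats/chord = 8/3 chords/bar.
F: 3 beats/bar ÷ 3 beats/chord = 1 chord/bar.
Slowest is D at 0.75 chords/bar.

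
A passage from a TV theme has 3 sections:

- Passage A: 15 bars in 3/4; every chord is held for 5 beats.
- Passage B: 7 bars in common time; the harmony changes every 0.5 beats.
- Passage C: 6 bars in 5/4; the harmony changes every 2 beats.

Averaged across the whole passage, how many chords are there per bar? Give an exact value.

20/7 chords per bar

A: 15 bars of 3 beats is 45 beats; at 5 beats each that's 9 chords.
B: 7 bars of 4 beats is 28 beats; at 0.5 beats each that's 56 chords.
C: 6 bars of 5 beats is 30 beats; at 2 beats each that's 15 chords.
Overall: 80 chords over 28 bars → 80/28 = 20/7 chords per bar.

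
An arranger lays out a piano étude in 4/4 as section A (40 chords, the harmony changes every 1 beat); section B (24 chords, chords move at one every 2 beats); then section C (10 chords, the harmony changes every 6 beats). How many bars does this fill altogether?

A: 40 × 1 = 40 beats = 10 bars.
B: 24 × 2 = 48 beats = 12 bars.
C: 10 × 6 = 60 beats = 15 bars.
Total: 10 + 12 + 15 = 37 bars.

37 bars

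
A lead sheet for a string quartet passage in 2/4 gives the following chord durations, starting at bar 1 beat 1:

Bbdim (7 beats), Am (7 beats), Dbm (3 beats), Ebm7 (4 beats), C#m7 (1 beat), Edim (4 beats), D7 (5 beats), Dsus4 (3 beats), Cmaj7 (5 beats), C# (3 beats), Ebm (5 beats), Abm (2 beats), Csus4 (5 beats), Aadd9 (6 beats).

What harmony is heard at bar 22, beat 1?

Beat 1 of bar 22 is beat (22−1)×2 + 1 = 43 overall.
Running totals: Bbdim ends at 7, Am ends at 14, Dbm ends at 17, Ebm7 ends at 21, C#m7 ends at 22, Edim ends at 26, D7 ends at 31, Dsus4 ends at 34, Cmaj7 ends at 39, C# ends at 42, Ebm ends at 47.
Beat 43 falls within Ebm.

Ebm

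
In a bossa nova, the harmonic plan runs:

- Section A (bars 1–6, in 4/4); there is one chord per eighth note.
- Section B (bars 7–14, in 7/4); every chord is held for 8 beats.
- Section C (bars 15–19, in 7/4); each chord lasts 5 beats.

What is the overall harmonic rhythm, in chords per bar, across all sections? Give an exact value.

A: 6 bars of 4 beats is 24 beats; at 0.5 beats each that's 48 chords.
B: 8 bars of 7 beats is 56 beats; at 8 beats each that's 7 chords.
C: 5 bars of 7 beats is 35 beats; at 5 beats each that's 7 chords.
Overall: 62 chords over 19 bars → 62/19 = 62/19 chords per bar.

62/19 chords per bar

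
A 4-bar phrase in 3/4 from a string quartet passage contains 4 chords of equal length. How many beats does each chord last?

3 beats

4 bars × 3 beats/bar = 12 beats total.
12 beats ÷ 4 chords = 3 beats per chord.
(That is a dotted half note.)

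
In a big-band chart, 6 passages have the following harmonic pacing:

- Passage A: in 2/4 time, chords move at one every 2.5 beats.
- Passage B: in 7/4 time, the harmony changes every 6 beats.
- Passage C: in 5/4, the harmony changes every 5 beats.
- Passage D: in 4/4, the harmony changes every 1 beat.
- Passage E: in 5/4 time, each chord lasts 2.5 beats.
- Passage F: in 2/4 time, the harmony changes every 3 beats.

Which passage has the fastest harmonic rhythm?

A: each chord is 2.5 beats in 2/4, so 0.8 per bar.
B: each chord is 6 beats in 7/4, so 7/6 per bar.
C: each chord is 5 beats in 5/4, so 1 per bar.
D: each chord is 1 beat in 4/4, so 4 per bar.
E: each chord is 2.5 beats in 5/4, so 2 per bar.
F: each chord is 3 beats in 2/4, so 2/3 per bar.
Fastest is D at 4 chords/bar.

Passage D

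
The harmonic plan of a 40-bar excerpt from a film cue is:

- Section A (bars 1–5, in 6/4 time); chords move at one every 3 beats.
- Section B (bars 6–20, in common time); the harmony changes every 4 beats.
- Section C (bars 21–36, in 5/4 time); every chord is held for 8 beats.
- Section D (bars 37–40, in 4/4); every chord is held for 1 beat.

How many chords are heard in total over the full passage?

51 chords

A has 30 beats and chords last 3 each, so 10 chords.
B has 60 beats and chords last 4 each, so 15 chords.
C has 80 beats and chords last 8 each, so 10 chords.
D has 16 beats and chords last 1 each, so 16 chords.
Total: 10 + 15 + 10 + 16 = 51.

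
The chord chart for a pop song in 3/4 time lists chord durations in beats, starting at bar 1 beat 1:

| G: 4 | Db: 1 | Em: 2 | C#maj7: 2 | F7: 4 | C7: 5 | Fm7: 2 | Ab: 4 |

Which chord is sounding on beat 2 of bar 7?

Fm7

Beat 2 of bar 7 is beat (7−1)×3 + 2 = 20 overall.
Running totals: G ends at 4, Db ends at 5, Em ends at 7, C#maj7 ends at 9, F7 ends at 13, C7 ends at 18, Fm7 ends at 20.
Beat 20 falls within Fm7.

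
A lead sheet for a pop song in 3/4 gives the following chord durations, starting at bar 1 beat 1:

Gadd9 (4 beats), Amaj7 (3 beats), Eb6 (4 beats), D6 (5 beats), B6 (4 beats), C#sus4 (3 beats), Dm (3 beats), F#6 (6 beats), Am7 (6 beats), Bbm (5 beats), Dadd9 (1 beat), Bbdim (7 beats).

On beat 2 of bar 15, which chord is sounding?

Beat 2 of bar 15 is beat (15−1)×3 + 2 = 44 overall.
Running totals: Gadd9 ends at 4, Amaj7 ends at 7, Eb6 ends at 11, D6 ends at 16, B6 ends at 20, C#sus4 ends at 23, Dm ends at 26, F#6 ends at 32, Am7 ends at 38, Bbm ends at 43, Dadd9 ends at 44.
Beat 44 falls within Dadd9.

Dadd9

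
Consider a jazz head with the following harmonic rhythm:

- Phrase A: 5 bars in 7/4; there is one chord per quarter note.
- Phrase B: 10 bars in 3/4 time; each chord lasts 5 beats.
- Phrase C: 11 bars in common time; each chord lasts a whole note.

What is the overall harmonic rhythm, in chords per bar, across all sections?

A: 5 bars of 7 beats is 35 beats; at 1 beat each that's 35 chords.
B: 10 bars of 3 beats is 30 beats; at 5 beats each that's 6 chords.
C: 11 bars of 4 beats is 44 beats; at 4 beats each that's 11 chords.
Overall: 52 chords over 26 bars → 52/26 = 2 chords per bar.

2 chords per bar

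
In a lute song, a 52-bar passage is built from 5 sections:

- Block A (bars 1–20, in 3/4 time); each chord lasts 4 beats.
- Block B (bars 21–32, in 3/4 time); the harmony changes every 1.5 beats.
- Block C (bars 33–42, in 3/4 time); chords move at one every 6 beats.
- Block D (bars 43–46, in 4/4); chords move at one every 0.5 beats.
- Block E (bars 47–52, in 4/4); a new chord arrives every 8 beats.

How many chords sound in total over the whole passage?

A: 20 bars × 3 beats = 60 beats; 4 beats/chord → 15 chords.
B: 12 bars × 3 beats = 36 beats; 1.5 beats/chord → 24 chords.
C: 10 bars × 3 beats = 30 beats; 6 beats/chord → 5 chords.
D: 4 bars × 4 beats = 16 beats; 0.5 beats/chord → 32 chords.
E: 6 bars × 4 beats = 24 beats; 8 beats/chord → 3 chords.
Total: 15 + 24 + 5 + 32 + 3 = 79.

79 chords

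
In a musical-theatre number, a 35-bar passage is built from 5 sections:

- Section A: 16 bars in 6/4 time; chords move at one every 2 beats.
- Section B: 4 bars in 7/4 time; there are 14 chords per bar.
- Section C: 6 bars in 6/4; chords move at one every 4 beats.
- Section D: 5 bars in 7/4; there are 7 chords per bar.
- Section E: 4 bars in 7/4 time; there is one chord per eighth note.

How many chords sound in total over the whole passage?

A: 16·6 = 96 beats, 96/2 = 48 chords.
B: 4·7 = 28 beats, 28/0.5 = 56 chords.
C: 6·6 = 36 beats, 36/4 = 9 chords.
D: 5·7 = 35 beats, 35/1 = 35 chords.
E: 4·7 = 28 beats, 28/0.5 = 56 chords.
Total: 48 + 56 + 9 + 35 + 56 = 204.

204 chords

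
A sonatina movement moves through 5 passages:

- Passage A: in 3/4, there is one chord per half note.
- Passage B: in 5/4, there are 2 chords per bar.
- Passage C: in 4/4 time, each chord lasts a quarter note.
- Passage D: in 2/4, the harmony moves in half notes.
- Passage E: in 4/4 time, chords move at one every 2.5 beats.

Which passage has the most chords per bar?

Passage C

A: 3 beats/bar ÷ 2 beats/chord = 1.5 chords/bar.
B: 5 beats/bar ÷ 2.5 beats/chord = 2 chords/bar.
C: 4 beats/bar ÷ 1 beat/chord = 4 chords/bar.
D: 2 beats/bar ÷ 2 beats/chord = 1 chord/bar.
E: 4 beats/bar ÷ 2.5 beats/chord = 1.6 chords/bar.
Fastest is C at 4 chords/bar.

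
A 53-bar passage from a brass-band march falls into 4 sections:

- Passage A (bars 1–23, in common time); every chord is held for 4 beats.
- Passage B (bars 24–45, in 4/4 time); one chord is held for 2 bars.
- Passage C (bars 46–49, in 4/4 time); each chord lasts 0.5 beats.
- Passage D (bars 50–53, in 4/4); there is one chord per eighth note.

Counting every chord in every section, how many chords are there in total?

98 chords

A: 23 bars × 4 beats = 92 beats; 4 beats/chord → 23 chords.
B: 22 bars × 4 beats = 88 beats; 8 beats/chord → 11 chords.
C: 4 bars × 4 beats = 16 beats; 0.5 beats/chord → 32 chords.
D: 4 bars × 4 beats = 16 beats; 0.5 beats/chord → 32 chords.
Total: 23 + 11 + 32 + 32 = 98.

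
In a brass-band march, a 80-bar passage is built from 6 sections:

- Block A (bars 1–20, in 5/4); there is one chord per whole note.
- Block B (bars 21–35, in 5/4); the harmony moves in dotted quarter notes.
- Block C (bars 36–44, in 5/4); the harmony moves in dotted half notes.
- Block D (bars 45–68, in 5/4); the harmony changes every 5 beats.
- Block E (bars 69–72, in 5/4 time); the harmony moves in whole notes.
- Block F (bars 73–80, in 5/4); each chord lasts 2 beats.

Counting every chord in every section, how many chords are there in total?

A has 100 beats and chords last 4 each, so 25 chords.
B has 75 beats and chords last 1.5 each, so 50 chords.
C has 45 beats and chords last 3 each, so 15 chords.
D has 120 beats and chords last 5 each, so 24 chords.
E has 20 beats and chords last 4 each, so 5 chords.
F has 40 beats and chords last 2 each, so 20 chords.
Total: 25 + 50 + 15 + 24 + 5 + 20 = 139.

139 chords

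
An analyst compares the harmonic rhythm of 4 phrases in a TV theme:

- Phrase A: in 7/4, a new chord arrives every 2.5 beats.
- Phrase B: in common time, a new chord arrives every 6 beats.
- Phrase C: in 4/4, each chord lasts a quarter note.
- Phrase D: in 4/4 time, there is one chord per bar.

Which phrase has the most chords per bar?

A: 7/2.5 = 2.8 chords/bar.
B: 4/6 = 2/3 chords/bar.
C: 4/1 = 4 chords/bar.
D: 4/4 = 1 chord/bar.
Fastest is C at 4 chords/bar.

Phrase C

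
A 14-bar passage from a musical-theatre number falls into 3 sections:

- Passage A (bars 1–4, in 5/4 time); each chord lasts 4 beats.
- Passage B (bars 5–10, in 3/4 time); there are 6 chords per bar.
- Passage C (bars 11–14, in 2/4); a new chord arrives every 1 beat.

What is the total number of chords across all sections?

A: 4·5 = 20 beats, 20/4 = 5 chords.
B: 6·3 = 18 beats, 18/0.5 = 36 chords.
C: 4·2 = 8 beats, 8/1 = 8 chords.
Total: 5 + 36 + 8 = 49.

49 chords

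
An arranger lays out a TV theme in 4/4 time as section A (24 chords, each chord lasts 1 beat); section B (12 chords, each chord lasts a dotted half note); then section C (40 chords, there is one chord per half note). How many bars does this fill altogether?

35 bars

A: 24 × 1 = 24 beats = 6 bars.
B: 12 × 3 = 36 beats = 9 bars.
C: 40 × 2 = 80 beats = 20 bars.
Total: 6 + 9 + 20 = 35 bars.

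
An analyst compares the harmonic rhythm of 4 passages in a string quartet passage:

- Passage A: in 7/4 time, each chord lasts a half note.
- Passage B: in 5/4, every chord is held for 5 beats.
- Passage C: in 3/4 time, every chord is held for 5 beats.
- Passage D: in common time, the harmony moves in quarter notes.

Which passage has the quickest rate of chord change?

A: 7 beats/bar ÷ 2 beats/chord = 3.5 chords/bar.
B: 5 beats/bar ÷ 5 beats/chord = 1 chord/bar.
C: 3 beats/bar ÷ 5 beats/chord = 0.6 chords/bar.
D: 4 beats/bar ÷ 1 beat/chord = 4 chords/bar.
Fastest is D at 4 chords/bar.

Passage D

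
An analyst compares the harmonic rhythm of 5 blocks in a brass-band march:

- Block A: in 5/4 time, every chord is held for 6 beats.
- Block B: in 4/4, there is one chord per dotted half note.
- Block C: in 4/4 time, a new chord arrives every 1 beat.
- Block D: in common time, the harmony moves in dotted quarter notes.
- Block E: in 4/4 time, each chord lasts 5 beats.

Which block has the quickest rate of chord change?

Block C

A: 5 beats/bar ÷ 6 beats/chord = 5/6 chords/bar.
B: 4 beats/bar ÷ 3 beats/chord = 4/3 chords/bar.
C: 4 beats/bar ÷ 1 beat/chord = 4 chords/bar.
D: 4 beats/bar ÷ 1.5 beats/chord = 8/3 chords/bar.
E: 4 beats/bar ÷ 5 beats/chord = 0.8 chords/bar.
Fastest is C at 4 chords/bar.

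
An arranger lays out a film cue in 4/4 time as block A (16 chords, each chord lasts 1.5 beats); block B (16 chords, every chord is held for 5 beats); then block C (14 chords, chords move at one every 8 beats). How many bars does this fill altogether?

A: 16 × 1.5 = 24 beats = 6 bars.
B: 16 × 5 = 80 beats = 20 bars.
C: 14 × 8 = 112 beats = 28 bars.
Total: 6 + 20 + 28 = 54 bars.

54 bars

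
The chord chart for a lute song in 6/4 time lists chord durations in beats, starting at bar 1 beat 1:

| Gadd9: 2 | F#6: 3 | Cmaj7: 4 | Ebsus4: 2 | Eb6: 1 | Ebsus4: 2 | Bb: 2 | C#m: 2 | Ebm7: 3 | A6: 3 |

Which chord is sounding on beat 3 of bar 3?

Beat 3 of bar 3 is beat (3−1)×6 + 3 = 15 overall.
Running totals: Gadd9 ends at 2, F#6 ends at 5, Cmaj7 ends at 9, Ebsus4 ends at 11, Eb6 ends at 12, Ebsus4 ends at 14, Bb ends at 16.
Beat 15 falls within Bb.

Bb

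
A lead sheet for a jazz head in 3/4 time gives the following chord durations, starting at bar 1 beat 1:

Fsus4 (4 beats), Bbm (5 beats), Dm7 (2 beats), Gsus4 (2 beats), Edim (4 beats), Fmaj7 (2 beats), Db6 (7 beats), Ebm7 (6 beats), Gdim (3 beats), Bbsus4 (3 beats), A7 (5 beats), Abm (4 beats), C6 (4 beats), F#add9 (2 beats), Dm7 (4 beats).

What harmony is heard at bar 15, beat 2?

Abm

Beat 2 of bar 15 is beat (15−1)×3 + 2 = 44 overall.
Running totals: Fsus4 ends at 4, Bbm ends at 9, Dm7 ends at 11, Gsus4 ends at 13, Edim ends at 17, Fmaj7 ends at 19, Db6 ends at 26, Ebm7 ends at 32, Gdim ends at 35, Bbsus4 ends at 38, A7 ends at 43, Abm ends at 47.
Beat 44 falls within Abm.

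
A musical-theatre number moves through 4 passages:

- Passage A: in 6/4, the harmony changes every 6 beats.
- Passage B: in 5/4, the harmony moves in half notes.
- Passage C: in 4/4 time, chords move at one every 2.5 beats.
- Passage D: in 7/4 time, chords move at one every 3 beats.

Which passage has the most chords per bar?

Passage B

A: 6 beats/bar ÷ 6 beats/chord = 1 chord/bar.
B: 5 beats/bar ÷ 2 beats/chord = 2.5 chords/bar.
C: 4 beats/bar ÷ 2.5 beats/chord = 1.6 chords/bar.
D: 7 beats/bar ÷ 3 beats/chord = 7/3 chords/bar.
Fastest is B at 2.5 chords/bar.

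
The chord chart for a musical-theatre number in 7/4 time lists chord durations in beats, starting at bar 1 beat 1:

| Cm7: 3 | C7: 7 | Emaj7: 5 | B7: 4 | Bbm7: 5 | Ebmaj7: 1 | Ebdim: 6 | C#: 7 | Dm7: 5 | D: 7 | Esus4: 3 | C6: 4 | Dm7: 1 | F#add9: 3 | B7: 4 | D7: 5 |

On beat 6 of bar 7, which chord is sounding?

Beat 6 of bar 7 is beat (7−1)×7 + 6 = 48 overall.
Running totals: Cm7 ends at 3, C7 ends at 10, Emaj7 ends at 15, B7 ends at 19, Bbm7 ends at 24, Ebmaj7 ends at 25, Ebdim ends at 31, C# ends at 38, Dm7 ends at 43, D ends at 50.
Beat 48 falls within D.

D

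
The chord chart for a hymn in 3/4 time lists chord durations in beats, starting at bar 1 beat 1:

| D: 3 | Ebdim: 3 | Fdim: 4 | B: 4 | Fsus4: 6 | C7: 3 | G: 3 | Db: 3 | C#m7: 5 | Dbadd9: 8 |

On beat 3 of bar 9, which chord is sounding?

Db

Beat 3 of bar 9 is beat (9−1)×3 + 3 = 27 overall.
Running totals: D ends at 3, Ebdim ends at 6, Fdim ends at 10, B ends at 14, Fsus4 ends at 20, C7 ends at 23, G ends at 26, Db ends at 29.
Beat 27 falls within Db.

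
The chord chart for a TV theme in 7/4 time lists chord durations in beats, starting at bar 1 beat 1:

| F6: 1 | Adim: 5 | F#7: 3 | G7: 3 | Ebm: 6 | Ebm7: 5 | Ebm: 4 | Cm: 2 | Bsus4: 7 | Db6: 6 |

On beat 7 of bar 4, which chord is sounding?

Beat 7 of bar 4 is beat (4−1)×7 + 7 = 28 overall.
Running totals: F6 ends at 1, Adim ends at 6, F#7 ends at 9, G7 ends at 12, Ebm ends at 18, Ebm7 ends at 23, Ebm ends at 27, Cm ends at 29.
Beat 28 falls within Cm.

Cm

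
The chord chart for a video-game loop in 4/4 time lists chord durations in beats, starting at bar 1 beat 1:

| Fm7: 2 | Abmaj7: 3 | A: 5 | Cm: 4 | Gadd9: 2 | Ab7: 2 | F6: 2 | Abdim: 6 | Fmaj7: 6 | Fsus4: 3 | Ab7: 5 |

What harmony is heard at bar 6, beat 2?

Beat 2 of bar 6 is beat (6−1)×4 + 2 = 22 overall.
Running totals: Fm7 ends at 2, Abmaj7 ends at 5, A ends at 10, Cm ends at 14, Gadd9 ends at 16, Ab7 ends at 18, F6 ends at 20, Abdim ends at 26.
Beat 22 falls within Abdim.

Abdim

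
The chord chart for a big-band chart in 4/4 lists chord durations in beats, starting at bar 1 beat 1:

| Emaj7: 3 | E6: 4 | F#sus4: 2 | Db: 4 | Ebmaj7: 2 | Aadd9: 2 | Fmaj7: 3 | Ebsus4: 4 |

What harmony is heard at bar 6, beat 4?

Beat 4 of bar 6 is beat (6−1)×4 + 4 = 24 overall.
Running totals: Emaj7 ends at 3, E6 ends at 7, F#sus4 ends at 9, Db ends at 13, Ebmaj7 ends at 15, Aadd9 ends at 17, Fmaj7 ends at 20, Ebsus4 ends at 24.
Beat 24 falls within Ebsus4.

Ebsus4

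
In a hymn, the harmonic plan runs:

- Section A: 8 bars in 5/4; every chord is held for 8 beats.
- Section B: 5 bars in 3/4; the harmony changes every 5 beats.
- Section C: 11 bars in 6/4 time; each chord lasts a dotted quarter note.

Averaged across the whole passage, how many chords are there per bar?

13/6 chords per bar

A: 8 × 5 = 40 beats ÷ 8 = 5 chords.
B: 5 × 3 = 15 beats ÷ 5 = 3 chords.
C: 11 × 6 = 66 beats ÷ 1.5 = 44 chords.
Overall: 52 chords over 24 bars → 52/24 = 13/6 chords per bar.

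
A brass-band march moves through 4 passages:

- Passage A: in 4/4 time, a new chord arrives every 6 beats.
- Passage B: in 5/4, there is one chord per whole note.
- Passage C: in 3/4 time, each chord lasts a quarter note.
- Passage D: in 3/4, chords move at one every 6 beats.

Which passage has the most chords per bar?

Passage C

A: 4/6 = 2/3 chords/bar.
B: 5/4 = 1.25 chords/bar.
C: 3/1 = 3 chords/bar.
D: 3/6 = 0.5 chords/bar.
Fastest is C at 3 chords/bar.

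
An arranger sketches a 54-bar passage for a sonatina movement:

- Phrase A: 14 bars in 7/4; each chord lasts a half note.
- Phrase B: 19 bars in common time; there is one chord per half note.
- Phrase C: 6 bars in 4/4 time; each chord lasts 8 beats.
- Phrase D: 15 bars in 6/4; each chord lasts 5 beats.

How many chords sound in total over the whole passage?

A: 14·7 = 98 beats, 98/2 = 49 chords.
B: 19·4 = 76 beats, 76/2 = 38 chords.
C: 6·4 = 24 beats, 24/8 = 3 chords.
D: 15·6 = 90 beats, 90/5 = 18 chords.
Total: 49 + 38 + 3 + 18 = 108.

108 chords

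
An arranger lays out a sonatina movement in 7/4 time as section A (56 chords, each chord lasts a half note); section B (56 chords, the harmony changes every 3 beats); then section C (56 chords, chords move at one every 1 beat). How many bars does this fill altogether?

A: 56 × 2 = 112 beats = 16 bars.
B: 56 × 3 = 168 beats = 24 bars.
C: 56 × 1 = 56 beats = 8 bars.
Total: 16 + 24 + 8 = 48 bars.

48 bars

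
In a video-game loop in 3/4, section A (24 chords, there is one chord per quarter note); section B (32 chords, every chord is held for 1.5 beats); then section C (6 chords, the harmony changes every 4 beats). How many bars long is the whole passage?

A: 24 × 1 = 24 beats = 8 bars.
B: 32 × 1.5 = 48 beats = 16 bars.
C: 6 × 4 = 24 beats = 8 bars.
Total: 8 + 16 + 8 = 32 bars.

32 bars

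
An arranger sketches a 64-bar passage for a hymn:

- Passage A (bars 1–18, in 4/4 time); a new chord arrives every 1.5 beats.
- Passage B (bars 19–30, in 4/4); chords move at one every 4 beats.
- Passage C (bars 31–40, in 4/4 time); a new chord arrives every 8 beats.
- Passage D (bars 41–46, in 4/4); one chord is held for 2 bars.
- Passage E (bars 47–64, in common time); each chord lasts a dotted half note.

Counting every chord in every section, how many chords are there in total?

92 chords

A has 72 beats and chords last 1.5 each, so 48 chords.
B has 48 beats and chords last 4 each, so 12 chords.
C has 40 beats and chords last 8 each, so 5 chords.
D has 24 beats and chords last 8 each, so 3 chords.
E has 72 beats and chords last 3 each, so 24 chords.
Total: 48 + 12 + 5 + 3 + 24 = 92.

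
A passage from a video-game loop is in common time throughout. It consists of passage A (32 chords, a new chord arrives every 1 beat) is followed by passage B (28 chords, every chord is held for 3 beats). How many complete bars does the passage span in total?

29 bars

A: 32 × 1 = 32 beats = 8 bars.
B: 28 × 3 = 84 beats = 21 bars.
Total: 8 + 21 = 29 bars.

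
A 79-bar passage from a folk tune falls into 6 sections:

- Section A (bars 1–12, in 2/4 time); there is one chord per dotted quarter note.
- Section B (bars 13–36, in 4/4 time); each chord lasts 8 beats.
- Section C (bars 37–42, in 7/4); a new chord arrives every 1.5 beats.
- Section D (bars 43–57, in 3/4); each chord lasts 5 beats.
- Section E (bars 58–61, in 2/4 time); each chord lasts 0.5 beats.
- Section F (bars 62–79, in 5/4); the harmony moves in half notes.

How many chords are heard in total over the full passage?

126 chords

A: 12·2 = 24 beats, 24/1.5 = 16 chords.
B: 24·4 = 96 beats, 96/8 = 12 chords.
C: 6·7 = 42 beats, 42/1.5 = 28 chords.
D: 15·3 = 45 beats, 45/5 = 9 chords.
E: 4·2 = 8 beats, 8/0.5 = 16 chords.
F: 18·5 = 90 beats, 90/2 = 45 chords.
Total: 16 + 12 + 28 + 9 + 16 + 45 = 126.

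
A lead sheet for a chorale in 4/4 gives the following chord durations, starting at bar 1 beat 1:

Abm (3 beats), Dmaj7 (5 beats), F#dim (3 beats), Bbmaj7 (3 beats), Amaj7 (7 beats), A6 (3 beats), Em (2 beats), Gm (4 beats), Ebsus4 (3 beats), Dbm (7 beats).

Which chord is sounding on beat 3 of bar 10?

Dbm

Beat 3 of bar 10 is beat (10−1)×4 + 3 = 39 overall.
Running totals: Abm ends at 3, Dmaj7 ends at 8, F#dim ends at 11, Bbmaj7 ends at 14, Amaj7 ends at 21, A6 ends at 24, Em ends at 26, Gm ends at 30, Ebsus4 ends at 33, Dbm ends at 40.
Beat 39 falls within Dbm.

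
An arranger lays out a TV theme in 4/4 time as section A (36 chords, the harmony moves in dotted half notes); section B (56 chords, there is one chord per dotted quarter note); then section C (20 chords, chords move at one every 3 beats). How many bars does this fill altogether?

63 bars

A: 36 × 3 = 108 beats = 27 bars.
B: 56 × 1.5 = 84 beats = 21 bars.
C: 20 × 3 = 60 beats = 15 bars.
Total: 27 + 21 + 15 = 63 bars.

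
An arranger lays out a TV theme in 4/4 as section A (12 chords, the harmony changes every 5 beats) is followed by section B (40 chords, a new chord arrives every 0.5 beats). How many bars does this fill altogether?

A: 12 × 5 = 60 beats = 15 bars.
B: 40 × 0.5 = 20 beats = 5 bars.
Total: 15 + 5 = 20 bars.

20 bars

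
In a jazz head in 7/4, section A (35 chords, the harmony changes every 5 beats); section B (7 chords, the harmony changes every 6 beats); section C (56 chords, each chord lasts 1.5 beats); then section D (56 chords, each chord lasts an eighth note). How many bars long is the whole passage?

A: 35 × 5 = 175 beats = 25 bars.
B: 7 × 6 = 42 beats = 6 bars.
C: 56 × 1.5 = 84 beats = 12 bars.
D: 56 × 0.5 = 28 beats = 4 bars.
Total: 25 + 6 + 12 + 4 = 47 bars.

47 bars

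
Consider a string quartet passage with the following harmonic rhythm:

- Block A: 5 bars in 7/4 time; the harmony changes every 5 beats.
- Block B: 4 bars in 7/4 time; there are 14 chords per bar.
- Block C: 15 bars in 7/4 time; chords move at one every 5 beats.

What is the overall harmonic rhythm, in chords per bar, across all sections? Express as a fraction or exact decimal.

A: 5 × 7 = 35 beats ÷ 5 = 7 chords.
B: 4 × 7 = 28 beats ÷ 0.5 = 56 chords.
C: 15 × 7 = 105 beats ÷ 5 = 21 chords.
Overall: 84 chords over 24 bars → 84/24 = 3.5 chords per bar.

3.5 chords per bar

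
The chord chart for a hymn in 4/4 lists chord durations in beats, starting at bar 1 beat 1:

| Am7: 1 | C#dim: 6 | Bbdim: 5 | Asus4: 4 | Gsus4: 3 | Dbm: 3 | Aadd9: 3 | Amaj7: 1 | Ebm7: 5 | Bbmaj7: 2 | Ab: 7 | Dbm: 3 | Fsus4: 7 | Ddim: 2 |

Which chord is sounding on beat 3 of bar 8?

Ebm7

Beat 3 of bar 8 is beat (8−1)×4 + 3 = 31 overall.
Running totals: Am7 ends at 1, C#dim ends at 7, Bbdim ends at 12, Asus4 ends at 16, Gsus4 ends at 19, Dbm ends at 22, Aadd9 ends at 25, Amaj7 ends at 26, Ebm7 ends at 31.
Beat 31 falls within Ebm7.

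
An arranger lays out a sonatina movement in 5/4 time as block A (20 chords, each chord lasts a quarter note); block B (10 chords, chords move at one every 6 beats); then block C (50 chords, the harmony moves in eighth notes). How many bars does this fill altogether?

21 bars

A: 20 × 1 = 20 beats = 4 bars.
B: 10 × 6 = 60 beats = 12 bars.
C: 50 × 0.5 = 25 beats = 5 bars.
Total: 4 + 12 + 5 = 21 bars.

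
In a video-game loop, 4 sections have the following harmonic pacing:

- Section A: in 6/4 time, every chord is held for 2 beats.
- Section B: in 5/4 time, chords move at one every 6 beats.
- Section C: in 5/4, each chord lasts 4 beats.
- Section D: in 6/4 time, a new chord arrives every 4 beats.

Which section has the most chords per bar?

Section A

A: 6 beats/bar ÷ 2 beats/chord = 3 chords/bar.
B: 5 beats/bar ÷ 6 beats/chord = 5/6 chords/bar.
C: 5 beats/bar ÷ 4 beats/chord = 1.25 chords/bar.
D: 6 beats/bar ÷ 4 beats/chord = 1.5 chords/bar.
Fastest is A at 3 chords/bar.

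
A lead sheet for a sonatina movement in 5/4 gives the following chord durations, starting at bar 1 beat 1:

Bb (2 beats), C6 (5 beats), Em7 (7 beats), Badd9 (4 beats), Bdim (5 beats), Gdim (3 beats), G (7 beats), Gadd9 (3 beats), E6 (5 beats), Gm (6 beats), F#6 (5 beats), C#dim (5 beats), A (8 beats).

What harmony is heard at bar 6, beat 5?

G

Beat 5 of bar 6 is beat (6−1)×5 + 5 = 30 overall.
Running totals: Bb ends at 2, C6 ends at 7, Em7 ends at 14, Badd9 ends at 18, Bdim ends at 23, Gdim ends at 26, G ends at 33.
Beat 30 falls within G.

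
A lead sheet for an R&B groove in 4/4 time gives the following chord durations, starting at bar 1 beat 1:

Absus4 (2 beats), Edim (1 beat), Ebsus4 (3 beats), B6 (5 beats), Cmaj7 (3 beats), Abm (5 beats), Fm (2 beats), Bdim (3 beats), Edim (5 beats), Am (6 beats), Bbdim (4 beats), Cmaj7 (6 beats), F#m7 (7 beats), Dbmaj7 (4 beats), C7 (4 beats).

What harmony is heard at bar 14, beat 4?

Dbmaj7

Beat 4 of bar 14 is beat (14−1)×4 + 4 = 56 overall.
Running totals: Absus4 ends at 2, Edim ends at 3, Ebsus4 ends at 6, B6 ends at 11, Cmaj7 ends at 14, Abm ends at 19, Fm ends at 21, Bdim ends at 24, Edim ends at 29, Am ends at 35, Bbdim ends at 39, Cmaj7 ends at 45, F#m7 ends at 52, Dbmaj7 ends at 56.
Beat 56 falls within Dbmaj7.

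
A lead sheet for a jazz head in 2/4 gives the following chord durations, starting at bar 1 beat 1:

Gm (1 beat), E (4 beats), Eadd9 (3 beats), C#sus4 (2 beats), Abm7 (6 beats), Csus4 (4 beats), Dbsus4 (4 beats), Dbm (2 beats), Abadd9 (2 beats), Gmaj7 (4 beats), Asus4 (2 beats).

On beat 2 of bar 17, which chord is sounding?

Beat 2 of bar 17 is beat (17−1)×2 + 2 = 34 overall.
Running totals: Gm ends at 1, E ends at 5, Eadd9 ends at 8, C#sus4 ends at 10, Abm7 ends at 16, Csus4 ends at 20, Dbsus4 ends at 24, Dbm ends at 26, Abadd9 ends at 28, Gmaj7 ends at 32, Asus4 ends at 34.
Beat 34 falls within Asus4.

Asus4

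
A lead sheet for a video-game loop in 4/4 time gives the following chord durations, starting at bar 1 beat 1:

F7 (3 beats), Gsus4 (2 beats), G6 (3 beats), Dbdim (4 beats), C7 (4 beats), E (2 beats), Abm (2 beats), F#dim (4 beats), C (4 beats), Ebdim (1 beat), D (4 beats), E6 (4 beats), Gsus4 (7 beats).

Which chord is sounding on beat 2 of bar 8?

Beat 2 of bar 8 is beat (8−1)×4 + 2 = 30 overall.
Running totals: F7 ends at 3, Gsus4 ends at 5, G6 ends at 8, Dbdim ends at 12, C7 ends at 16, E ends at 18, Abm ends at 20, F#dim ends at 24, C ends at 28, Ebdim ends at 29, D ends at 33.
Beat 30 falls within D.

D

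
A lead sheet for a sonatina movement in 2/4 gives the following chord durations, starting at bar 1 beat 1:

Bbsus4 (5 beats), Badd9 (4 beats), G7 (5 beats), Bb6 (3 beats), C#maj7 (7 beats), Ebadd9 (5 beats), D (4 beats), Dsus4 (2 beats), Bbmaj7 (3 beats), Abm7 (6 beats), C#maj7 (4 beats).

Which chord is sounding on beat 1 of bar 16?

Beat 1 of bar 16 is beat (16−1)×2 + 1 = 31 overall.
Running totals: Bbsus4 ends at 5, Badd9 ends at 9, G7 ends at 14, Bb6 ends at 17, C#maj7 ends at 24, Ebadd9 ends at 29, D ends at 33.
Beat 31 falls within D.

D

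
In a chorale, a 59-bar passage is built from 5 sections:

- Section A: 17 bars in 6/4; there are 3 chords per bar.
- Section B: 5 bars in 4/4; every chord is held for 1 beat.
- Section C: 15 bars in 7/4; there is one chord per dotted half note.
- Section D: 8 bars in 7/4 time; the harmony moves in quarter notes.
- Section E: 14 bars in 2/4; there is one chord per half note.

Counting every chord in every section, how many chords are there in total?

A has 102 beats and chords last 2 each, so 51 chords.
B has 20 beats and chords last 1 each, so 20 chords.
C has 105 beats and chords last 3 each, so 35 chords.
D has 56 beats and chords last 1 each, so 56 chords.
E has 28 beats and chords last 2 each, so 14 chords.
Total: 51 + 20 + 35 + 56 + 14 = 176.

176 chords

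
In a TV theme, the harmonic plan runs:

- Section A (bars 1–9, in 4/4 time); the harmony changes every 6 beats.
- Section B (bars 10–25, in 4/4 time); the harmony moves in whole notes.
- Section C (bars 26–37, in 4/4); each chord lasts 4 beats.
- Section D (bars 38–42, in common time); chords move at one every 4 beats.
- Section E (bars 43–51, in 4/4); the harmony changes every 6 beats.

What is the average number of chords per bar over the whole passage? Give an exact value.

A: 9 bars of 4 beats is 36 beats; at 6 beats each that's 6 chords.
B: 16 bars of 4 beats is 64 beats; at 4 beats each that's 16 chords.
C: 12 bars of 4 beats is 48 beats; at 4 beats each that's 12 chords.
D: 5 bars of 4 beats is 20 beats; at 4 beats each that's 5 chords.
E: 9 bars of 4 beats is 36 beats; at 6 beats each that's 6 chords.
Overall: 45 chords over 51 bars → 45/51 = 15/17 chords per bar.

15/17 chords per bar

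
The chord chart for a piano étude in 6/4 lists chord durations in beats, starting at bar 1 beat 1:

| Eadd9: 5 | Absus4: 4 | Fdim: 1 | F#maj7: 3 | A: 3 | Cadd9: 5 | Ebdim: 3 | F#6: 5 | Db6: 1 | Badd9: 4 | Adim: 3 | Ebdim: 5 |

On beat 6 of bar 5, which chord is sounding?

Beat 6 of bar 5 is beat (5−1)×6 + 6 = 30 overall.
Running totals: Eadd9 ends at 5, Absus4 ends at 9, Fdim ends at 10, F#maj7 ends at 13, A ends at 16, Cadd9 ends at 21, Ebdim ends at 24, F#6 ends at 29, Db6 ends at 30.
Beat 30 falls within Db6.

Db6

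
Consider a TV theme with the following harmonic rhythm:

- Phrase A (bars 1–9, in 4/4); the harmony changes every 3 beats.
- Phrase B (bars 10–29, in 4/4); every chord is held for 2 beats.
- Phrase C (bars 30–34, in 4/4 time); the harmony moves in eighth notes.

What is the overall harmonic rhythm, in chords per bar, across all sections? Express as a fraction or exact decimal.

A: 9 × 4 = 36 beats ÷ 3 = 12 chords.
B: 20 × 4 = 80 beats ÷ 2 = 40 chords.
C: 5 × 4 = 20 beats ÷ 0.5 = 40 chords.
Overall: 92 chords over 34 bars → 92/34 = 46/17 chords per bar.

46/17 chords per bar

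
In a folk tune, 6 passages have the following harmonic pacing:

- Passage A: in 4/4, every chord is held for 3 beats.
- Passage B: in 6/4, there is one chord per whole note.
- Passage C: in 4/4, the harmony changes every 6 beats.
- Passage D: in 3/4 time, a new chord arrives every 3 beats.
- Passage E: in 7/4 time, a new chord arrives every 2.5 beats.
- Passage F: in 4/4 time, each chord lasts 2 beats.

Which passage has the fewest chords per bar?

Passage C

A: 4 beats/bar ÷ 3 beats/chord = 4/3 chords/bar.
B: 6 beats/bar ÷ 4 beats/chord = 1.5 chords/bar.
C: 4 beats/bar ÷ 6 beats/chord = 2/3 chords/bar.
D: 3 beats/bar ÷ 3 beats/chord = 1 chord/bar.
E: 7 beats/bar ÷ 2.5 beats/chord = 2.8 chords/bar.
F: 4 beats/bar ÷ 2 beats/chord = 2 chords/bar.
Slowest is C at 2/3 chords/bar.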